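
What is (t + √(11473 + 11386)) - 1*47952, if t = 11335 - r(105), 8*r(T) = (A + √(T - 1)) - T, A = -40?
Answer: -292791/8 + √22859 - √26/4 ≈ -36449.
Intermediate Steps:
r(T) = -5 - T/8 + √(-1 + T)/8 (r(T) = ((-40 + √(T - 1)) - T)/8 = ((-40 + √(-1 + T)) - T)/8 = (-40 + √(-1 + T) - T)/8 = -5 - T/8 + √(-1 + T)/8)
t = 90825/8 - √26/4 (t = 11335 - (-5 - ⅛*105 + √(-1 + 105)/8) = 11335 - (-5 - 105/8 + √104/8) = 11335 - (-5 - 105/8 + (2*√26)/8) = 11335 - (-5 - 105/8 + √26/4) = 11335 - (-145/8 + √26/4) = 11335 + (145/8 - √26/4) = 90825/8 - √26/4 ≈ 11352.)
(t + √(11473 + 11386)) - 1*47952 = ((90825/8 - √26/4) + √(11473 + 11386)) - 1*47952 = ((90825/8 - √26/4) + √22859) - 47952 = (90825/8 + √22859 - √26/4) - 47952 = -292791/8 + √22859 - √26/4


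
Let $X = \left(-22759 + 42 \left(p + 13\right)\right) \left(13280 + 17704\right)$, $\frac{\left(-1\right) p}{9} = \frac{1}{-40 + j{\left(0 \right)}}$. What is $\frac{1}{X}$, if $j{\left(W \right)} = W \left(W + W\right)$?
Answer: $- \frac{5}{3439773966} \approx -1.4536 \cdot 10^{-9}$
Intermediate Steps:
$j{\left(W \right)} = 2 W^{2}$ ($j{\left(W \right)} = W 2 W = 2 W^{2}$)
$p = \frac{9}{40}$ ($p = - \frac{9}{-40 + 2 \cdot 0^{2}} = - \frac{9}{-40 + 2 \cdot 0} = - \frac{9}{-40 + 0} = - \frac{9}{-40} = \left(-9\right) \left(- \frac{1}{40}\right) = \frac{9}{40} \approx 0.225$)
$X = - \frac{3439773966}{5}$ ($X = \left(-22759 + 42 \left(\frac{9}{40} + 13\right)\right) \left(13280 + 17704\right) = \left(-22759 + 42 \cdot \frac{529}{40}\right) 30984 = \left(-22759 + \frac{11109}{20}\right) 30984 = \left(- \frac{444071}{20}\right) 30984 = - \frac{3439773966}{5} \approx -6.8795 \cdot 10^{8}$)
$\frac{1}{X} = \frac{1}{- \frac{3439773966}{5}} = - \frac{5}{3439773966}$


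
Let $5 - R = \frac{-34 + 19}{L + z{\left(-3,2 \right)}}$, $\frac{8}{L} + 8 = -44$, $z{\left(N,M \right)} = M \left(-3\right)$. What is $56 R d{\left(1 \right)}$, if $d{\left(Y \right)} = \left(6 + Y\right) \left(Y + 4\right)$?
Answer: $\frac{10045}{2} \approx 5022.5$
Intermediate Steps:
$d{\left(Y \right)} = \left(4 + Y\right) \left(6 + Y\right)$ ($d{\left(Y \right)} = \left(6 + Y\right) \left(4 + Y\right) = \left(4 + Y\right) \left(6 + Y\right)$)
$z{\left(N,M \right)} = - 3 M$
$L = - \frac{2}{13}$ ($L = \frac{8}{-8 - 44} = \frac{8}{-52} = 8 \left(- \frac{1}{52}\right) = - \frac{2}{13} \approx -0.15385$)
$R = \frac{41}{16}$ ($R = 5 - \frac{-34 + 19}{- \frac{2}{13} - 6} = 5 - - \frac{15}{- \frac{2}{13} - 6} = 5 - - \frac{15}{- \frac{80}{13}} = 5 - \left(-15\right) \left(- \frac{13}{80}\right) = 5 - \frac{39}{16} = \frac{41}{16} \approx 2.5625$)
$56 R d{\left(1 \right)} = 56 \cdot \frac{41}{16} \left(24 + 1^{2} + 10 \cdot 1\right) = \frac{287 \left(24 + 1 + 10\right)}{2} = \frac{287}{2} \cdot 35 = \frac{10045}{2}$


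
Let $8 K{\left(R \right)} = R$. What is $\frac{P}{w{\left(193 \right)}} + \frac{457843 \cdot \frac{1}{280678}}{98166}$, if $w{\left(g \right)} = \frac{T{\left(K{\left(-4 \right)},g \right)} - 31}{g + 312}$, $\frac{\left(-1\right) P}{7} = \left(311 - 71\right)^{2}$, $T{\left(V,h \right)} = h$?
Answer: $- \frac{103893316475618471}{82659109644} \approx -1.2569 \cdot 10^{6}$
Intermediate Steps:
$K{\left(R \right)} = \frac{R}{8}$
$P = -403200$ ($P = - 7 \left(311 - 71\right)^{2} = - 7 \cdot 240^{2} = \left(-7\right) 57600 = -403200$)
$w{\left(g \right)} = \frac{-31 + g}{312 + g}$ ($w{\left(g \right)} = \frac{g - 31}{g + 312} = \frac{-31 + g}{312 + g}$)
$\frac{P}{w{\left(193 \right)}} + \frac{457843 \cdot \frac{1}{280678}}{98166} = - \frac{403200}{\frac{1}{312 + 193} \left(-31 + 193\right)} + \frac{457843 \cdot \frac{1}{280678}}{98166} = - \frac{403200}{\frac{1}{505} \cdot 162} + 457843 \cdot \frac{1}{280678} \cdot \frac{1}{98166} = - \frac{403200}{\frac{1}{505} \cdot 162} + \frac{457843}{280678} \cdot \frac{1}{98166} = - \frac{403200}{\frac{162}{505}} + \frac{457843}{27553036548} = \left(-403200\right) \frac{505}{162} + \frac{457843}{27553036548} = - \frac{11312000}{9} + \frac{457843}{27553036548} = - \frac{103893316475618471}{82659109644}$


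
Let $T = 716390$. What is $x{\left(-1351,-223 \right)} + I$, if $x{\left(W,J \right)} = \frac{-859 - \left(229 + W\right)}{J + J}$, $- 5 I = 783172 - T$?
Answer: $- \frac{29786087}{2230} \approx -13357.0$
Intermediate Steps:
$I = - \frac{66782}{5}$ ($I = - \frac{783172 - 716390}{5} = \left(- \frac{1}{5}\right) 66782 = - \frac{66782}{5} \approx -13356.0$)
$x{\left(W,J \right)} = \frac{-1088 - W}{2 J}$
$x{\left(-1351,-223 \right)} + I = \frac{-1088 - -1351}{2 \left(-223\right)} - \frac{66782}{5} = \frac{1}{2} \left(- \frac{1}{223}\right) \left(-1088 + 1351\right) - \frac{66782}{5} = \frac{1}{2} \left(- \frac{1}{223}\right) 263 - \frac{66782}{5} = - \frac{263}{446} - \frac{66782}{5} = - \frac{29786087}{2230}$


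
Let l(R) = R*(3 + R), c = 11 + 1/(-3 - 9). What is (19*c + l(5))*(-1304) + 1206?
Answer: -964276/3 ≈ -3.2143e+5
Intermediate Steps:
c = 131/12 (c = 11 + 1/(-12) = 11 - 1/12 = 131/12 ≈ 10.917)
(19*c + l(5))*(-1304) + 1206 = (19*(131/12) + 5*(3 + 5))*(-1304) + 1206 = (2489/12 + 5*8)*(-1304) + 1206 = (2489/12 + 40)*(-1304) + 1206 = (2969/12)*(-1304) + 1206 = -967894/3 + 1206 = -964276/3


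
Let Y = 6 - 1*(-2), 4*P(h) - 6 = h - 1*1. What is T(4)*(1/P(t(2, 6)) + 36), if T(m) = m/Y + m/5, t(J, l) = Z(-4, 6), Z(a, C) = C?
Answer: 520/11 ≈ 47.273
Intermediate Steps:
t(J, l) = 6
P(h) = 5/4 + h/4 (P(h) = 3/2 + (h - 1*1)/4 = 3/2 + (h - 1)/4 = 3/2 + (-1 + h)/4 = 3/2 + (-1/4 + h/4) = 5/4 + h/4)
Y = 8 (Y = 6 + 2 = 8)
T(m) = 13*m/40 (T(m) = m/8 + m/5 = 13*m/40)
T(4)*(1/P(t(2, 6)) + 36) = ((13/40)*4)*(1/(5/4 + (1/4)*6) + 36) = 13*(1/(5/4 + 3/2) + 36)/10 = 13*(1/(11/4) + 36)/10 = 13*(4/11 + 36)/10 = (13/10)*(400/11) = 520/11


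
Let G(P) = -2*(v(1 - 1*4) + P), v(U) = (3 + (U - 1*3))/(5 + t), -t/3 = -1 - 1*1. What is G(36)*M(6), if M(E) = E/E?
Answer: -786/11 ≈ -71.455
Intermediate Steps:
t = 6 (t = -3*(-1 - 1*1) = -3*(-1 - 1) = -3*(-2) = 6)
M(E) = 1
v(U) = U/11 (v(U) = (3 + (U - 1*3))/(5 + 6) = (3 + (U - 3))/11 = (3 + (-3 + U))*(1/11) = U*(1/11) = U/11)
G(P) = 6/11 - 2*P (G(P) = -2*((1 - 1*4)/11 + P) = -2*((1 - 4)/11 + P) = -2*((1/11)*(-3) + P) = -2*(-3/11 + P) = 6/11 - 2*P)
G(36)*M(6) = (6/11 - 2*36)*1 = (6/11 - 72)*1 = -786/11*1 = -786/11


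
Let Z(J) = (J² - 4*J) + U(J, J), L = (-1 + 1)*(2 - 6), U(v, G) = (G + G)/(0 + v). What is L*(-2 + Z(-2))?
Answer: 0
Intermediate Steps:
U(v, G) = 2*G/v (U(v, G) = (2*G)/v = 2*G/v)
L = 0 (L = 0*(-4) = 0)
Z(J) = 2 + J² - 4*J (Z(J) = (J² - 4*J) + 2*J/J = (J² - 4*J) + 2 = 2 + J² - 4*J)
L*(-2 + Z(-2)) = 0*(-2 + (2 + (-2)² - 4*(-2))) = 0*(-2 + (2 + 4 + 8)) = 0*(-2 + 14) = 0*12 = 0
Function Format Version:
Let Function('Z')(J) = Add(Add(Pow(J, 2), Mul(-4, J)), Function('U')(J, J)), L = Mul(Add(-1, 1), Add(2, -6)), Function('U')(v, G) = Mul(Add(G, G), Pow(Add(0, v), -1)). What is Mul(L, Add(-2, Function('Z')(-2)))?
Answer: 0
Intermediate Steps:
Function('U')(v, G) = Mul(2, G, Pow(v, -1)) (Function('U')(v, G) = Mul(Mul(2, G), Pow(v, -1)) = Mul(2, G, Pow(v, -1)))
L = 0 (L = Mul(0, -4) = 0)
Function('Z')(J) = Add(2, Pow(J, 2), Mul(-4, J)) (Function('Z')(J) = Add(Add(Pow(J, 2), Mul(-4, J)), Mul(2, J, Pow(J, -1))) = Add(Add(Pow(J, 2), Mul(-4, J)), 2) = Add(2, Pow(J, 2), Mul(-4, J)))
Mul(L, Add(-2, Function('Z')(-2))) = Mul(0, Add(-2, Add(2, Pow(-2, 2), Mul(-4, -2)))) = Mul(0, Add(-2, Add(2, 4, 8))) = Mul(0, Add(-2, 14)) = Mul(0, 12) = 0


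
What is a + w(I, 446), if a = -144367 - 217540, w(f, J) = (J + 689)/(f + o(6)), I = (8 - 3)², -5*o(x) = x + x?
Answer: -40889816/113 ≈ -3.6186e+5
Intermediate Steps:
o(x) = -2*x/5 (o(x) = -(x + x)/5 = -2*x/5)
I = 25 (I = 5² = 25)
w(f, J) = (689 + J)/(-12/5 + f) (w(f, J) = (J + 689)/(f - ⅖*6) = (689 + J)/(f - 12/5) = (689 + J)/(-12/5 + f))
a = -361907
a + w(I, 446) = -361907 + 5*(689 + 446)/(-12 + 5*25) = -361907 + 5*1135/(-12 + 125) = -361907 + 5*1135/113 = -361907 + 5*(1/113)*1135 = -361907 + 5675/113 = -40889816/113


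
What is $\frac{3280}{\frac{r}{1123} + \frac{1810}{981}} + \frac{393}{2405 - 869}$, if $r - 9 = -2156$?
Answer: $- \frac{1850079137093}{37671424} \approx -49111.0$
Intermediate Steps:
$r = -2147$ ($r = 9 - 2156 = -2147$)
$\frac{3280}{\frac{r}{1123} + \frac{1810}{981}} + \frac{393}{2405 - 869} = \frac{3280}{- \frac{2147}{1123} + \frac{1810}{981}} + \frac{393}{2405 - 869} = \frac{3280}{\left(-2147\right) \frac{1}{1123} + 1810 \cdot \frac{1}{981}} + \frac{393}{2405 - 869} = \frac{3280}{- \frac{2147}{1123} + \frac{1810}{981}} + \frac{393}{1536} = \frac{3280}{- \frac{73577}{1101663}} + 393 \cdot \frac{1}{1536} = 3280 \left(- \frac{1101663}{73577}\right) + \frac{131}{512} = - \frac{3613454640}{73577} + \frac{131}{512} = - \frac{1850079137093}{37671424}$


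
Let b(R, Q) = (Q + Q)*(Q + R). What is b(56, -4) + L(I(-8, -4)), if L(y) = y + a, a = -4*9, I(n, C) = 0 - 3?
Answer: -455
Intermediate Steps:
I(n, C) = -3
b(R, Q) = 2*Q*(Q + R) (b(R, Q) = (2*Q)*(Q + R) = 2*Q*(Q + R))
a = -36
L(y) = -36 + y (L(y) = y - 36 = -36 + y)
b(56, -4) + L(I(-8, -4)) = 2*(-4)*(-4 + 56) + (-36 - 3) = 2*(-4)*52 - 39 = -416 - 39 = -455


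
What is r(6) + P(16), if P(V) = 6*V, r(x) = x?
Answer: 102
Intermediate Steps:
r(6) + P(16) = 6 + 6*16 = 6 + 96 = 102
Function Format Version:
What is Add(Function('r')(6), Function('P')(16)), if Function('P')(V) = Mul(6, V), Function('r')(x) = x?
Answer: 102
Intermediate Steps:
Add(Function('r')(6), Function('P')(16)) = Add(6, Mul(6, 16)) = Add(6, 96) = 102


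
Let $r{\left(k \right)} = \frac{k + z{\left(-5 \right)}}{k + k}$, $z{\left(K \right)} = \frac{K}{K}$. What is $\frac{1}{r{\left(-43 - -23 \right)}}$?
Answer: $\frac{40}{19} \approx 2.1053$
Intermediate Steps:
$z{\left(K \right)} = 1$
$r{\left(k \right)} = \frac{1 + k}{2 k}$ ($r{\left(k \right)} = \frac{k + 1}{k + k} = \frac{1 + k}{2 k}$)
$\frac{1}{r{\left(-43 - -23 \right)}} = \frac{1}{\frac{1}{2} \frac{1}{-43 - -23} \left(1 - 20\right)} = \frac{1}{\frac{1}{2} \frac{1}{-43 + 23} \left(1 + \left(-43 + 23\right)\right)} = \frac{1}{\frac{1}{2} \frac{1}{-20} \left(1 - 20\right)} = \frac{1}{\frac{1}{2} \left(- \frac{1}{20}\right) \left(-19\right)} = \frac{1}{\frac{19}{40}} = \frac{40}{19}$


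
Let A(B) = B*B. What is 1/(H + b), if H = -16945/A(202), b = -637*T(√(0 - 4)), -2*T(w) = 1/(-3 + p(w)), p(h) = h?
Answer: -123066455356/13094075614337 + 81583354384*I/13094075614337 ≈ -0.0093986 + 0.0062306*I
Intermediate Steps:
A(B) = B²
T(w) = -1/(2*(-3 + w))
b = 49*(-6 - 4*I)/4 (b = -(-637)/(-6 + 2*√(0 - 4)) = -(-637)/(-6 + 2*√(-4)) = -(-637)/(-6 + 2*(2*I)) = -(-637)/(-6 + 4*I) = -(-637)*(-6 - 4*I)/52 = -(-49)*(-6 - 4*I)/4 = 49*(-6 - 4*I)/4 ≈ -73.5 - 49.0*I)
H = -16945/40804 (H = -16945/(202²) = -16945/40804 ≈ -0.41528)
1/(H + b) = 1/(-16945/40804 + (-147/2 - 49*I)) = 1/(-3016039/40804 - 49*I) = 1664966416*(-3016039/40804 + 49*I)/13094075614337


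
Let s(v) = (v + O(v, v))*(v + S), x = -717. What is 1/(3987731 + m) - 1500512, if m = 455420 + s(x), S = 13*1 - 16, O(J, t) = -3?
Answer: -7444866814111/4961551 ≈ -1.5005e+6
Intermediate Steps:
S = -3 (S = 13 - 16 = -3)
s(v) = (-3 + v)² (s(v) = (v - 3)*(v - 3) = (-3 + v)*(-3 + v) = (-3 + v)²)
m = 973820 (m = 455420 + (9 + (-717)² - 6*(-717)) = 455420 + (9 + 514089 + 4302) = 455420 + 518400 = 973820)
1/(3987731 + m) - 1500512 = 1/(3987731 + 973820) - 1500512 = 1/4961551 - 1500512 = -7444866814111/4961551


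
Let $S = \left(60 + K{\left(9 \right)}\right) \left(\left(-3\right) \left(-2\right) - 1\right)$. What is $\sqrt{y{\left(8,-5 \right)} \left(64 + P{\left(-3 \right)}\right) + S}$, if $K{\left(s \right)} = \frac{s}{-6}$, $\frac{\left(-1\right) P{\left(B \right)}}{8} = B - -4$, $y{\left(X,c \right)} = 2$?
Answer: $\frac{\sqrt{1618}}{2} \approx 20.112$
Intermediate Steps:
$P{\left(B \right)} = -32 - 8 B$ ($P{\left(B \right)} = - 8 \left(B - -4\right) = - 8 \left(B + 4\right) = - 8 \left(4 + B\right) = -32 - 8 B$)
$K{\left(s \right)} = - \frac{s}{6}$ ($K{\left(s \right)} = s \left(- \frac{1}{6}\right) = - \frac{s}{6}$)
$S = \frac{585}{2}$ ($S = \left(60 - \frac{3}{2}\right) \left(\left(-3\right) \left(-2\right) - 1\right) = \left(60 - \frac{3}{2}\right) \left(6 - 1\right) = \frac{117}{2} \cdot 5 = \frac{585}{2} \approx 292.5$)
$\sqrt{y{\left(8,-5 \right)} \left(64 + P{\left(-3 \right)}\right) + S} = \sqrt{2 \left(64 - 8\right) + \frac{585}{2}} = \sqrt{2 \cdot 56 + \frac{585}{2}} = \sqrt{112 + \frac{585}{2}} = \sqrt{\frac{809}{2}} = \frac{\sqrt{1618}}{2}$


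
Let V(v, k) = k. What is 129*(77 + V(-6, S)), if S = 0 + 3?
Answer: 10320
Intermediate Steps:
S = 3
129*(77 + V(-6, S)) = 129*(77 + 3) = 129*80 = 10320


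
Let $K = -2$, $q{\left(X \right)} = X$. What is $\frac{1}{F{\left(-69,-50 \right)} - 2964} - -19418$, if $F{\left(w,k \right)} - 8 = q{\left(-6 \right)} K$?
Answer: $\frac{57166591}{2944} \approx 19418.0$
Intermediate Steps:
$F{\left(w,k \right)} = 20$ ($F{\left(w,k \right)} = 8 - -12 = 8 + 12 = 20$)
$\frac{1}{F{\left(-69,-50 \right)} - 2964} - -19418 = \frac{1}{20 - 2964} - -19418 = \frac{1}{-2944} + 19418 = - \frac{1}{2944} + 19418 = \frac{57166591}{2944}$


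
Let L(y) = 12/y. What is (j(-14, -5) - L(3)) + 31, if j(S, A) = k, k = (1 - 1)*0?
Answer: 27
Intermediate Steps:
k = 0 (k = 0*0 = 0)
j(S, A) = 0
(j(-14, -5) - L(3)) + 31 = (0 - 12/3) + 31 = (0 - 1*4) + 31 = (0 - 4) + 31 = -4 + 31 = 27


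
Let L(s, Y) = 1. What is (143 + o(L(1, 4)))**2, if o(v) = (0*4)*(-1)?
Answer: 20449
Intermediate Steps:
o(v) = 0 (o(v) = 0*(-1) = 0)
(143 + o(L(1, 4)))**2 = (143 + 0)**2 = 143**2 = 20449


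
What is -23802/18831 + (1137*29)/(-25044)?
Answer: -135223539/52400396 ≈ -2.5806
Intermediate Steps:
-23802/18831 + (1137*29)/(-25044) = -23802*1/18831 + 32973*(-1/25044) = -7934/6277 - 10991/8348 = -135223539/52400396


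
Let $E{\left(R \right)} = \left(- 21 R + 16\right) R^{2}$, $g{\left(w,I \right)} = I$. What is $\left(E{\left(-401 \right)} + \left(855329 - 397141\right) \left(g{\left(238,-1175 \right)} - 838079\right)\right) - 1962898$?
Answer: $-383181396613$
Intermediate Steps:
$E{\left(R \right)} = R^{2} \left(16 - 21 R\right)$ ($E{\left(R \right)} = \left(16 - 21 R\right) R^{2} = R^{2} \left(16 - 21 R\right)$)
$\left(E{\left(-401 \right)} + \left(855329 - 397141\right) \left(g{\left(238,-1175 \right)} - 838079\right)\right) - 1962898 = \left(\left(-401\right)^{2} \left(16 - -8421\right) + \left(855329 - 397141\right) \left(-1175 - 838079\right)\right) - 1962898 = \left(160801 \left(16 + 8421\right) + 458188 \left(-839254\right)\right) - 1962898 = \left(160801 \cdot 8437 - 384536111752\right) - 1962898 = \left(1356678037 - 384536111752\right) - 1962898 = -383179433715 - 1962898 = -383181396613$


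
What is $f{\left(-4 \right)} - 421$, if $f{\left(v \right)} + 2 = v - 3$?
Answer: $-430$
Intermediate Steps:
$f{\left(v \right)} = -5 + v$ ($f{\left(v \right)} = -2 + \left(v - 3\right) = -2 + \left(-3 + v\right) = -5 + v$)
$f{\left(-4 \right)} - 421 = \left(-5 - 4\right) - 421 = -9 - 421 = -430$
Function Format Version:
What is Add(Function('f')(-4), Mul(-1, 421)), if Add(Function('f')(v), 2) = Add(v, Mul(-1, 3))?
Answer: -430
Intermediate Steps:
Function('f')(v) = Add(-5, v) (Function('f')(v) = Add(-2, Add(v, Mul(-1, 3))) = Add(-2, Add(v, -3)) = Add(-2, Add(-3, v)) = Add(-5, v))
Add(Function('f')(-4), Mul(-1, 421)) = Add(Add(-5, -4), Mul(-1, 421)) = Add(-9, -421) = -430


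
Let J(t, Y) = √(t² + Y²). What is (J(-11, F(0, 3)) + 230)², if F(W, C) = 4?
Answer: (230 + √137)² ≈ 58421.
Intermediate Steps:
J(t, Y) = √(Y² + t²)
(J(-11, F(0, 3)) + 230)² = (√(4² + (-11)²) + 230)² = (√(16 + 121) + 230)² = (√137 + 230)² = (230 + √137)²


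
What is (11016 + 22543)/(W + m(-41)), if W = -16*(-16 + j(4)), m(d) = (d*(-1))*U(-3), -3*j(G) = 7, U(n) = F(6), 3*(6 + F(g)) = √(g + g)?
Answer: -7148067/4 + 4127757*√3/4 ≈ 354.46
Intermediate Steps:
F(g) = -6 + √2*√g/3 (F(g) = -6 + √(g + g)/3 = -6 + √(2*g)/3 = -6 + (√2*√g)/3 = -6 + √2*√g/3)
U(n) = -6 + 2*√3/3 (U(n) = -6 + √2*√6/3 = -6 + 2*√3/3)
j(G) = -7/3 (j(G) = -⅓*7 = -7/3)
m(d) = -d*(-6 + 2*√3/3) (m(d) = (d*(-1))*(-6 + 2*√3/3) = (-d)*(-6 + 2*√3/3) = -d*(-6 + 2*√3/3))
W = 880/3 (W = -16*(-16 - 7/3) = -16*(-55/3) = 880/3 ≈ 293.33)
(11016 + 22543)/(W + m(-41)) = (11016 + 22543)/(880/3 + (⅔)*(-41)*(9 - √3)) = 33559/(880/3 + (-246 + 82*√3/3)) = 33559/(142/3 + 82*√3/3)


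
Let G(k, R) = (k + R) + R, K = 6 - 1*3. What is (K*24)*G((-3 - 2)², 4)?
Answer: 2376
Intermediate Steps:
K = 3 (K = 6 - 3 = 3)
G(k, R) = k + 2*R (G(k, R) = (R + k) + R = k + 2*R)
(K*24)*G((-3 - 2)², 4) = (3*24)*((-3 - 2)² + 2*4) = 72*((-5)² + 8) = 72*(25 + 8) = 72*33 = 2376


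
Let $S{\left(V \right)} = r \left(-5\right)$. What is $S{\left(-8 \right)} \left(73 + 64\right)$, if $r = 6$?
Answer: $-4110$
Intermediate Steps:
$S{\left(V \right)} = -30$ ($S{\left(V \right)} = 6 \left(-5\right) = -30$)
$S{\left(-8 \right)} \left(73 + 64\right) = - 30 \left(73 + 64\right) = \left(-30\right) 137 = -4110$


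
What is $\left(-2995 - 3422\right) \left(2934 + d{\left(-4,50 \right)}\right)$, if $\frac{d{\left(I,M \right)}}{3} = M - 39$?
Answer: $-19039239$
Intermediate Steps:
$d{\left(I,M \right)} = -117 + 3 M$ ($d{\left(I,M \right)} = 3 \left(M - 39\right) = 3 \left(-39 + M\right) = -117 + 3 M$)
$\left(-2995 - 3422\right) \left(2934 + d{\left(-4,50 \right)}\right) = \left(-2995 - 3422\right) \left(2934 + \left(-117 + 3 \cdot 50\right)\right) = - 6417 \left(2934 + \left(-117 + 150\right)\right) = - 6417 \left(2934 + 33\right) = \left(-6417\right) 2967 = -19039239$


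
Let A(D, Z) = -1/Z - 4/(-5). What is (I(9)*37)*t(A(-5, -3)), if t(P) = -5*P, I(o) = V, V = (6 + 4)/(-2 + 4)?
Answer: -3145/3 ≈ -1048.3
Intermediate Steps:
A(D, Z) = 4/5 - 1/Z (A(D, Z) = -1/Z - 4*(-1/5) = -1/Z + 4/5 = 4/5 - 1/Z)
V = 5 (V = 10/2 = 10*(1/2) = 5)
I(o) = 5
(I(9)*37)*t(A(-5, -3)) = (5*37)*(-5*(4/5 - 1/(-3))) = 185*(-5*(4/5 - 1*(-1/3))) = 185*(-5*(4/5 + 1/3)) = 185*(-5*17/15) = 185*(-17/3) = -3145/3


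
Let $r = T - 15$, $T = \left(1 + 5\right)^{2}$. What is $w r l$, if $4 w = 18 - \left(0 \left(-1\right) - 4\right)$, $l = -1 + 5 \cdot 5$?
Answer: $2772$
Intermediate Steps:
$l = 24$ ($l = -1 + 25 = 24$)
$T = 36$ ($T = 6^{2} = 36$)
$w = \frac{11}{2}$ ($w = \frac{18 - \left(0 \left(-1\right) - 4\right)}{4} = \frac{18 - \left(0 - 4\right)}{4} = \frac{18 - -4}{4} = \frac{18 + 4}{4} = \frac{1}{4} \cdot 22 = \frac{11}{2} \approx 5.5$)
$r = 21$ ($r = 36 - 15 = 21$)
$w r l = \frac{11}{2} \cdot 21 \cdot 24 = \frac{231}{2} \cdot 24 = 2772$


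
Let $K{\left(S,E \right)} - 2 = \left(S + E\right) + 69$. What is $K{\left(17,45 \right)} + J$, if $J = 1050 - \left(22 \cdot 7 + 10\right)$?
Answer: $1019$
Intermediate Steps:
$K{\left(S,E \right)} = 71 + E + S$ ($K{\left(S,E \right)} = 2 + \left(\left(S + E\right) + 69\right) = 2 + \left(\left(E + S\right) + 69\right) = 2 + \left(69 + E + S\right) = 71 + E + S$)
$J = 886$ ($J = 1050 - \left(154 + 10\right) = 1050 - 164 = 886$)
$K{\left(17,45 \right)} + J = \left(71 + 45 + 17\right) + 886 = 133 + 886 = 1019$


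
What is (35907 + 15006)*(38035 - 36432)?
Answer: 81613539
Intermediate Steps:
(35907 + 15006)*(38035 - 36432) = 50913*1603 = 81613539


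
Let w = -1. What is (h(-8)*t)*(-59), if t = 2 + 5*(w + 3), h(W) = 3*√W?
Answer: -4248*I*√2 ≈ -6007.6*I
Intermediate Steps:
t = 12 (t = 2 + 5*(-1 + 3) = 2 + 5*2 = 2 + 10 = 12)
(h(-8)*t)*(-59) = ((3*√(-8))*12)*(-59) = ((3*(2*I*√2))*12)*(-59) = ((6*I*√2)*12)*(-59) = (72*I*√2)*(-59) = -4248*I*√2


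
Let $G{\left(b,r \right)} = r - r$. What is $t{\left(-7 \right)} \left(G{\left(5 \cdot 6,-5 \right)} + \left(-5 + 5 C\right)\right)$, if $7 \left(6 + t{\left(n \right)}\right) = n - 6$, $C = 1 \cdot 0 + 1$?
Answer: $0$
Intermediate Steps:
$C = 1$ ($C = 0 + 1 = 1$)
$G{\left(b,r \right)} = 0$
$t{\left(n \right)} = - \frac{48}{7} + \frac{n}{7}$ ($t{\left(n \right)} = -6 + \frac{n - 6}{7} = -6 + \frac{-6 + n}{7} = -6 + \left(- \frac{6}{7} + \frac{n}{7}\right) = - \frac{48}{7} + \frac{n}{7}$)
$t{\left(-7 \right)} \left(G{\left(5 \cdot 6,-5 \right)} + \left(-5 + 5 C\right)\right) = \left(- \frac{48}{7} + \frac{1}{7} \left(-7\right)\right) \left(0 + \left(-5 + 5 \cdot 1\right)\right) = \left(- \frac{48}{7} - 1\right) \left(0 + \left(-5 + 5\right)\right) = - \frac{55 \left(0 + 0\right)}{7} = \left(- \frac{55}{7}\right) 0 = 0$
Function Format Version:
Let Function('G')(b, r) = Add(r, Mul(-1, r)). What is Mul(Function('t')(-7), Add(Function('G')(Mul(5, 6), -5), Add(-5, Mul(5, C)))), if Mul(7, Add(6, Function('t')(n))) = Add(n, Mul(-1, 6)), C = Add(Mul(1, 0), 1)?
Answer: 0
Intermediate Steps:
C = 1 (C = Add(0, 1) = 1)
Function('G')(b, r) = 0
Function('t')(n) = Add(Rational(-48, 7), Mul(Rational(1, 7), n)) (Function('t')(n) = Add(-6, Mul(Rational(1, 7), Add(n, Mul(-1, 6)))) = Add(-6, Mul(Rational(1, 7), Add(n, -6))) = Add(-6, Mul(Rational(1, 7), Add(-6, n))) = Add(-6, Add(Rational(-6, 7), Mul(Rational(1, 7), n))) = Add(Rational(-48, 7), Mul(Rational(1, 7), n)))
Mul(Function('t')(-7), Add(Function('G')(Mul(5, 6), -5), Add(-5, Mul(5, C)))) = Mul(Add(Rational(-48, 7), Mul(Rational(1, 7), -7)), Add(0, Add(-5, Mul(5, 1)))) = Mul(Add(Rational(-48, 7), -1), Add(0, Add(-5, 5))) = Mul(Rational(-55, 7), Add(0, 0)) = Mul(Rational(-55, 7), 0) = 0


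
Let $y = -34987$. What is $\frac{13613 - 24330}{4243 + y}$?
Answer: $\frac{1531}{4392} \approx 0.34859$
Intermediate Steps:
$\frac{13613 - 24330}{4243 + y} = \frac{13613 - 24330}{4243 - 34987} = - \frac{10717}{-30744} = \left(-10717\right) \left(- \frac{1}{30744}\right) = \frac{1531}{4392}$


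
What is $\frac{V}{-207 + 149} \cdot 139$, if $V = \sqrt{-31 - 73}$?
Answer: $- \frac{139 i \sqrt{26}}{29} \approx - 24.44 i$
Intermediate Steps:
$V = 2 i \sqrt{26}$ ($V = \sqrt{-104} = 2 i \sqrt{26} \approx 10.198 i$)
$\frac{V}{-207 + 149} \cdot 139 = \frac{2 i \sqrt{26}}{-207 + 149} \cdot 139 = \frac{2 i \sqrt{26}}{-58} \cdot 139 = - \frac{2 i \sqrt{26}}{58} \cdot 139 = - \frac{i \sqrt{26}}{29} \cdot 139 = - \frac{139 i \sqrt{26}}{29}$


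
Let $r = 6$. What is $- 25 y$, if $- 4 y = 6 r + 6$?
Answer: $\frac{525}{2} \approx 262.5$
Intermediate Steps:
$y = - \frac{21}{2}$ ($y = - \frac{6 \cdot 6 + 6}{4} = - \frac{36 + 6}{4} = \left(- \frac{1}{4}\right) 42 = - \frac{21}{2} \approx -10.5$)
$- 25 y = \left(-25\right) \left(- \frac{21}{2}\right) = \frac{525}{2}$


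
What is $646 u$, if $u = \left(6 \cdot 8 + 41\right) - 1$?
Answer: $56848$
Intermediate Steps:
$u = 88$ ($u = \left(48 + 41\right) - 1 = 89 - 1 = 88$)
$646 u = 646 \cdot 88 = 56848$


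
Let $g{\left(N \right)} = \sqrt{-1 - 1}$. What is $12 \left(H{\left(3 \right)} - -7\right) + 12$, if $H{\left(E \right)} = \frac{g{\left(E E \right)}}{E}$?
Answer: $96 + 4 i \sqrt{2} \approx 96.0 + 5.6569 i$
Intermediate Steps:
$g{\left(N \right)} = i \sqrt{2}$ ($g{\left(N \right)} = \sqrt{-2} = i \sqrt{2}$)
$H{\left(E \right)} = \frac{i \sqrt{2}}{E}$
$12 \left(H{\left(3 \right)} - -7\right) + 12 = 12 \left(\frac{i \sqrt{2}}{3} - -7\right) + 12 = 12 \left(i \sqrt{2} \cdot \frac{1}{3} + 7\right) + 12 = 12 \left(\frac{i \sqrt{2}}{3} + 7\right) + 12 = 12 \left(7 + \frac{i \sqrt{2}}{3}\right) + 12 = \left(84 + 4 i \sqrt{2}\right) + 12 = 96 + 4 i \sqrt{2}$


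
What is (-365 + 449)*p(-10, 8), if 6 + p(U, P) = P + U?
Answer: -672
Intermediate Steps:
p(U, P) = -6 + P + U (p(U, P) = -6 + (P + U) = -6 + P + U)
(-365 + 449)*p(-10, 8) = (-365 + 449)*(-6 + 8 - 10) = 84*(-8) = -672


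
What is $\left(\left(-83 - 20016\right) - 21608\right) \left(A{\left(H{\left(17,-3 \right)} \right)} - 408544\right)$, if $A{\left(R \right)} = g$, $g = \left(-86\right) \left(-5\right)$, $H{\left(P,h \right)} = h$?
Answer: $17021210598$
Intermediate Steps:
$g = 430$
$A{\left(R \right)} = 430$
$\left(\left(-83 - 20016\right) - 21608\right) \left(A{\left(H{\left(17,-3 \right)} \right)} - 408544\right) = \left(\left(-83 - 20016\right) - 21608\right) \left(430 - 408544\right) = \left(\left(-83 - 20016\right) - 21608\right) \left(-408114\right) = \left(-20099 - 21608\right) \left(-408114\right) = \left(-41707\right) \left(-408114\right) = 17021210598$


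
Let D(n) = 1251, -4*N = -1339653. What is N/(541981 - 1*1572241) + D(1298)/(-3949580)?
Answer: -12610052659/38753278960 ≈ -0.32539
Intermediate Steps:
N = 1339653/4 (N = -1/4*(-1339653) = 1339653/4 ≈ 3.3491e+5)
N/(541981 - 1*1572241) + D(1298)/(-3949580) = 1339653/(4*(541981 - 1*1572241)) + 1251/(-3949580) = 1339653/(4*(541981 - 1572241)) + 1251*(-1/3949580) = (1339653/4)/(-1030260) - 1251/3949580 = (1339653/4)*(-1/1030260) - 1251/3949580 = -63793/196240 - 1251/3949580 = -12610052659/38753278960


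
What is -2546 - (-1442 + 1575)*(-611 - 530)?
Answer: 149207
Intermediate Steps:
-2546 - (-1442 + 1575)*(-611 - 530) = -2546 - 133*(-1141) = -2546 - 1*(-151753) = -2546 + 151753 = 149207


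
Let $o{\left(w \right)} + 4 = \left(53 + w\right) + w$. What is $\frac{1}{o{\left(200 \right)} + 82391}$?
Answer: $\frac{1}{82840} \approx 1.2071 \cdot 10^{-5}$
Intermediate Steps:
$o{\left(w \right)} = 49 + 2 w$ ($o{\left(w \right)} = -4 + \left(\left(53 + w\right) + w\right) = -4 + \left(53 + 2 w\right) = 49 + 2 w$)
$\frac{1}{o{\left(200 \right)} + 82391} = \frac{1}{\left(49 + 2 \cdot 200\right) + 82391} = \frac{1}{\left(49 + 400\right) + 82391} = \frac{1}{449 + 82391} = \frac{1}{82840}$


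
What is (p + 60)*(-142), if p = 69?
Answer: -18318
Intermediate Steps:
(p + 60)*(-142) = (69 + 60)*(-142) = 129*(-142) = -18318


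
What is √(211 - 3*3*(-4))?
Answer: √247 ≈ 15.716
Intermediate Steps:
√(211 - 3*3*(-4)) = √(211 - 9*(-4)) = √(211 + 36) = √247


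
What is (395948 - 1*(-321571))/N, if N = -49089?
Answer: -239173/16363 ≈ -14.617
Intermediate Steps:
(395948 - 1*(-321571))/N = (395948 - 1*(-321571))/(-49089) = (395948 + 321571)*(-1/49089) = 717519*(-1/49089) = -239173/16363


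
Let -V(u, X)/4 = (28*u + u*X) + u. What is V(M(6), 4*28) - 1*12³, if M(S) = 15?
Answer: -10188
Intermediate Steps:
V(u, X) = -116*u - 4*X*u (V(u, X) = -4*((28*u + u*X) + u) = -4*((28*u + X*u) + u) = -4*(29*u + X*u) = -116*u - 4*X*u)
V(M(6), 4*28) - 1*12³ = -4*15*(29 + 4*28) - 1*12³ = -4*15*(29 + 112) - 1*1728 = -4*15*141 - 1728 = -8460 - 1728 = -10188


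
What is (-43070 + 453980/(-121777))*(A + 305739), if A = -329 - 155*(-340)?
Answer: -1878426387290700/121777 ≈ -1.5425e+10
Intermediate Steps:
A = 52371 (A = -329 + 52700 = 52371)
(-43070 + 453980/(-121777))*(A + 305739) = (-43070 + 453980/(-121777))*(52371 + 305739) = (-43070 + 453980*(-1/121777))*358110 = (-43070 - 453980/121777)*358110 = -5245389370/121777*358110 = -1878426387290700/121777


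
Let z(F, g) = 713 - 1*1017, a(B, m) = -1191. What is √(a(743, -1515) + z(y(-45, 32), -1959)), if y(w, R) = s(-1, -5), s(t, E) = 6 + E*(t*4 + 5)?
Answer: I*√1495 ≈ 38.665*I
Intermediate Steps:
s(t, E) = 6 + E*(5 + 4*t) (s(t, E) = 6 + E*(4*t + 5) = 6 + E*(5 + 4*t))
y(w, R) = 1 (y(w, R) = 6 + 5*(-5) + 4*(-5)*(-1) = 6 - 25 + 20 = 1)
z(F, g) = -304 (z(F, g) = 713 - 1017 = -304)
√(a(743, -1515) + z(y(-45, 32), -1959)) = √(-1191 - 304) = √(-1495) = I*√1495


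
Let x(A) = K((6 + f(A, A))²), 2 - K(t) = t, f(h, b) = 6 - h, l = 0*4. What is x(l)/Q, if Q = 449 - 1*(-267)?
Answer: -71/358 ≈ -0.19832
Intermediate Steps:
l = 0
Q = 716 (Q = 449 + 267 = 716)
K(t) = 2 - t
x(A) = 2 - (12 - A)² (x(A) = 2 - (6 + (6 - A))² = 2 - (12 - A)²)
x(l)/Q = (2 - (-12 + 0)²)/716 = (2 - 1*(-12)²)*(1/716) = (2 - 1*144)*(1/716) = (2 - 144)*(1/716) = -142*1/716 = -71/358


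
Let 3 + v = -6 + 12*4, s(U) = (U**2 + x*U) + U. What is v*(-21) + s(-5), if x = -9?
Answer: -754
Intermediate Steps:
s(U) = U**2 - 8*U (s(U) = (U**2 - 9*U) + U = U**2 - 8*U)
v = 39 (v = -3 + (-6 + 12*4) = -3 + (-6 + 48) = -3 + 42 = 39)
v*(-21) + s(-5) = 39*(-21) - 5*(-8 - 5) = -819 - 5*(-13) = -819 + 65 = -754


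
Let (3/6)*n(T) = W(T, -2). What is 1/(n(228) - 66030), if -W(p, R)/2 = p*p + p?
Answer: -1/274878 ≈ -3.6380e-6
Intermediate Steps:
W(p, R) = -2*p - 2*p² (W(p, R) = -2*(p*p + p) = -2*(p² + p) = -2*(p + p²) = -2*p - 2*p²)
n(T) = -4*T*(1 + T) (n(T) = 2*(-2*T*(1 + T)) = -4*T*(1 + T))
1/(n(228) - 66030) = 1/(-4*228*(1 + 228) - 66030) = 1/(-4*228*229 - 66030) = 1/(-208848 - 66030) = 1/(-274878) = -1/274878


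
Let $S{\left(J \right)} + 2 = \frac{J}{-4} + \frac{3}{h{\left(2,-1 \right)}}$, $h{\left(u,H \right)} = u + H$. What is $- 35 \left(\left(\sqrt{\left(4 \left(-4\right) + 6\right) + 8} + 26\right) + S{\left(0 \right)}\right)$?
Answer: $-945 - 35 i \sqrt{2} \approx -945.0 - 49.497 i$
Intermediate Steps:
$h{\left(u,H \right)} = H + u$
$S{\left(J \right)} = 1 - \frac{J}{4}$ ($S{\left(J \right)} = -2 + \left(\frac{J}{-4} + \frac{3}{-1 + 2}\right) = -2 + \left(J \left(- \frac{1}{4}\right) + \frac{3}{1}\right) = -2 - \left(-3 + \frac{J}{4}\right) = 1 - \frac{J}{4}$)
$- 35 \left(\left(\sqrt{\left(4 \left(-4\right) + 6\right) + 8} + 26\right) + S{\left(0 \right)}\right) = - 35 \left(\left(\sqrt{\left(4 \left(-4\right) + 6\right) + 8} + 26\right) + \left(1 - 0\right)\right) = - 35 \left(\left(\sqrt{\left(-16 + 6\right) + 8} + 26\right) + \left(1 + 0\right)\right) = - 35 \left(\left(\sqrt{-10 + 8} + 26\right) + 1\right) = - 35 \left(\left(\sqrt{-2} + 26\right) + 1\right) = - 35 \left(\left(i \sqrt{2} + 26\right) + 1\right) = - 35 \left(\left(26 + i \sqrt{2}\right) + 1\right) = - 35 \left(27 + i \sqrt{2}\right) = -945 - 35 i \sqrt{2}$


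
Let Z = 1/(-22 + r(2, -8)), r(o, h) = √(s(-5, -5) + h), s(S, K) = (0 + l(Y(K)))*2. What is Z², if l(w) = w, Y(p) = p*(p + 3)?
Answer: 1/(4*(11 - √3)²) ≈ 0.0029105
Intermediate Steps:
Y(p) = p*(3 + p)
s(S, K) = 2*K*(3 + K) (s(S, K) = (0 + K*(3 + K))*2 = (K*(3 + K))*2 = 2*K*(3 + K))
r(o, h) = √(20 + h) (r(o, h) = √(2*(-5)*(3 - 5) + h) = √(2*(-5)*(-2) + h) = √(20 + h))
Z = 1/(-22 + 2*√3) (Z = 1/(-22 + √(20 - 8)) = 1/(-22 + √12) = 1/(-22 + 2*√3) ≈ -0.053949)
Z² = (-11/236 - √3/236)²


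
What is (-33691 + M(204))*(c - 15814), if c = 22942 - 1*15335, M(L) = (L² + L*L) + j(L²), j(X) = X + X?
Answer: -1089668011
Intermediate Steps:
j(X) = 2*X
M(L) = 4*L² (M(L) = (L² + L*L) + 2*L² = (L² + L²) + 2*L² = 2*L² + 2*L² = 4*L²)
c = 7607 (c = 22942 - 15335 = 7607)
(-33691 + M(204))*(c - 15814) = (-33691 + 4*204²)*(7607 - 15814) = (-33691 + 4*41616)*(-8207) = (-33691 + 166464)*(-8207) = 132773*(-8207) = -1089668011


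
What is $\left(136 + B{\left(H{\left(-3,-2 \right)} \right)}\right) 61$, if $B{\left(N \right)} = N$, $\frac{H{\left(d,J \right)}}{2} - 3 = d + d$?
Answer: $7930$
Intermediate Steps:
$H{\left(d,J \right)} = 6 + 4 d$ ($H{\left(d,J \right)} = 6 + 2 \left(d + d\right) = 6 + 2 \cdot 2 d = 6 + 4 d$)
$\left(136 + B{\left(H{\left(-3,-2 \right)} \right)}\right) 61 = \left(136 + \left(6 + 4 \left(-3\right)\right)\right) 61 = \left(136 + \left(6 - 12\right)\right) 61 = \left(136 - 6\right) 61 = 130 \cdot 61 = 7930$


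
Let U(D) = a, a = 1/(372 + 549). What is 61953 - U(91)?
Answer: 57058712/921 ≈ 61953.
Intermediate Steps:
a = 1/921 ≈ 0.0010858
U(D) = 1/921
61953 - U(91) = 61953 - 1*1/921 = 61953 - 1/921 = 57058712/921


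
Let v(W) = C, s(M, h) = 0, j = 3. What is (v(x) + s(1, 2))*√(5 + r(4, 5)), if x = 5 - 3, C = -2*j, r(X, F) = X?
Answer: -18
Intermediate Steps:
C = -6 (C = -2*3 = -6)
x = 2 (x = 5 - 1*3 = 5 - 3 = 2)
v(W) = -6
(v(x) + s(1, 2))*√(5 + r(4, 5)) = (-6 + 0)*√(5 + 4) = -6*√9 = -6*3 = -18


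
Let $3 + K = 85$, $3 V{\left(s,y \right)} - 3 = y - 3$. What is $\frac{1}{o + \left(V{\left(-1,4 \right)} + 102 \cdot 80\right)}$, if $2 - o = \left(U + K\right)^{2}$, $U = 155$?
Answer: $- \frac{3}{144017} \approx -2.0831 \cdot 10^{-5}$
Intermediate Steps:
$V{\left(s,y \right)} = \frac{y}{3}$ ($V{\left(s,y \right)} = 1 + \frac{y - 3}{3} = 1 + \frac{-3 + y}{3} = 1 + \left(-1 + \frac{y}{3}\right) = \frac{y}{3}$)
$K = 82$ ($K = -3 + 85 = 82$)
$o = -56167$ ($o = 2 - \left(155 + 82\right)^{2} = 2 - 237^{2} = 2 - 56169 = -56167$)
$\frac{1}{o + \left(V{\left(-1,4 \right)} + 102 \cdot 80\right)} = \frac{1}{-56167 + \left(\frac{1}{3} \cdot 4 + 102 \cdot 80\right)} = \frac{1}{-56167 + \left(\frac{4}{3} + 8160\right)} = \frac{1}{-56167 + \frac{24484}{3}} = \frac{1}{- \frac{144017}{3}} = - \frac{3}{144017}$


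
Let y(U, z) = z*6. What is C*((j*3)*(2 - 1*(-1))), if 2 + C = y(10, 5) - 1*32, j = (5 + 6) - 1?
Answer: -360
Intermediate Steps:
j = 10 (j = 11 - 1 = 10)
y(U, z) = 6*z
C = -4 (C = -2 + (6*5 - 1*32) = -2 + (30 - 32) = -2 - 2 = -4)
C*((j*3)*(2 - 1*(-1))) = -4*10*3*(2 - 1*(-1)) = -120*(2 + 1) = -120*3 = -4*90 = -360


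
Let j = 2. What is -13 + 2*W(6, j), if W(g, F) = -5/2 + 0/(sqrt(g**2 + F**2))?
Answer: -18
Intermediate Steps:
W(g, F) = -5/2 (W(g, F) = -5*1/2 + 0/(sqrt(F**2 + g**2)) = -5/2 + 0/sqrt(F**2 + g**2) = -5/2 + 0 = -5/2)
-13 + 2*W(6, j) = -13 + 2*(-5/2) = -13 - 5 = -18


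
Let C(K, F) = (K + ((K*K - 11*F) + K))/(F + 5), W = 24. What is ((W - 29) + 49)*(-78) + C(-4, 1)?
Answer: -6865/2 ≈ -3432.5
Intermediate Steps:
C(K, F) = (K**2 - 11*F + 2*K)/(5 + F) (C(K, F) = (K + ((K**2 - 11*F) + K))/(5 + F) = (K + (K + K**2 - 11*F))/(5 + F) = (K**2 - 11*F + 2*K)/(5 + F))
((W - 29) + 49)*(-78) + C(-4, 1) = ((24 - 29) + 49)*(-78) + ((-4)**2 - 11*1 + 2*(-4))/(5 + 1) = (-5 + 49)*(-78) + (16 - 11 - 8)/6 = 44*(-78) + (1/6)*(-3) = -3432 - 1/2 = -6865/2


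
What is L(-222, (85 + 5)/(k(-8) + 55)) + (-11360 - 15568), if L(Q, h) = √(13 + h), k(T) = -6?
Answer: -26928 + √727/7 ≈ -26924.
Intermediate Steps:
L(-222, (85 + 5)/(k(-8) + 55)) + (-11360 - 15568) = √(13 + (85 + 5)/(-6 + 55)) + (-11360 - 15568) = √(13 + 90/49) - 26928 = √(727/49) - 26928 = √727/7 - 26928 = -26928 + √727/7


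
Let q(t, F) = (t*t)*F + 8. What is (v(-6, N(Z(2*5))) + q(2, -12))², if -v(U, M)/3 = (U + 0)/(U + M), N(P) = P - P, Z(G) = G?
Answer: 1849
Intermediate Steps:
N(P) = 0
q(t, F) = 8 + F*t² (q(t, F) = t²*F + 8 = F*t² + 8 = 8 + F*t²)
v(U, M) = -3*U/(M + U) (v(U, M) = -3*(U + 0)/(U + M) = -3*U/(M + U))
(v(-6, N(Z(2*5))) + q(2, -12))² = (-3*(-6)/(0 - 6) + (8 - 12*2²))² = (-3*(-6)/(-6) + (8 - 12*4))² = (-3*(-6)*(-⅙) + (8 - 48))² = (-3 - 40)² = (-43)² = 1849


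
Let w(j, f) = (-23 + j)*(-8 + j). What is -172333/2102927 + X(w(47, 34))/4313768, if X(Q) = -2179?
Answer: -747986858677/9071539198936 ≈ -0.082454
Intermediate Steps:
-172333/2102927 + X(w(47, 34))/4313768 = -172333/2102927 - 2179/4313768 = -747986858677/9071539198936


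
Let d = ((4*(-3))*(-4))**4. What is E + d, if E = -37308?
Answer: 5271108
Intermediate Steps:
d = 5308416 (d = (-12*(-4))**4 = 48**4 = 5308416)
E + d = -37308 + 5308416 = 5271108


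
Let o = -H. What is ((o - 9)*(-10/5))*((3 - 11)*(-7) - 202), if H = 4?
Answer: -3796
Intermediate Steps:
o = -4 (o = -1*4 = -4)
((o - 9)*(-10/5))*((3 - 11)*(-7) - 202) = ((-4 - 9)*(-10/5))*((3 - 11)*(-7) - 202) = (-(-130)/5)*(-8*(-7) - 202) = (-13*(-2))*(56 - 202) = 26*(-146) = -3796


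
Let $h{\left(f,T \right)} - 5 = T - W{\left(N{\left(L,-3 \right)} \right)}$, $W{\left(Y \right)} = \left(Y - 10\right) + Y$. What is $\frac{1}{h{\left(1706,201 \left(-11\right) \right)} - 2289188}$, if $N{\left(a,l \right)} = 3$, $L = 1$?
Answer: $- \frac{1}{2291390} \approx -4.3642 \cdot 10^{-7}$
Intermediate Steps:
$W{\left(Y \right)} = -10 + 2 Y$ ($W{\left(Y \right)} = \left(-10 + Y\right) + Y = -10 + 2 Y$)
$h{\left(f,T \right)} = 9 + T$ ($h{\left(f,T \right)} = 5 - \left(-10 + 6 - T\right) = 5 + \left(T - \left(-10 + 6\right)\right) = 5 + \left(T - -4\right) = 5 + \left(T + 4\right) = 5 + \left(4 + T\right) = 9 + T$)
$\frac{1}{h{\left(1706,201 \left(-11\right) \right)} - 2289188} = \frac{1}{\left(9 + 201 \left(-11\right)\right) - 2289188} = \frac{1}{\left(9 - 2211\right) - 2289188} = \frac{1}{-2202 - 2289188} = \frac{1}{-2291390} = - \frac{1}{2291390}$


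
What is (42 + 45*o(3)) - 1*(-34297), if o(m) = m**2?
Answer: 34744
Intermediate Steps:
(42 + 45*o(3)) - 1*(-34297) = (42 + 45*3**2) - 1*(-34297) = (42 + 45*9) + 34297 = (42 + 405) + 34297 = 447 + 34297 = 34744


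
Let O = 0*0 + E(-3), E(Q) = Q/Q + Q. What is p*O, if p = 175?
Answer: -350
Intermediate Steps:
E(Q) = 1 + Q
O = -2 (O = 0*0 + (1 - 3) = 0 - 2 = -2)
p*O = 175*(-2) = -350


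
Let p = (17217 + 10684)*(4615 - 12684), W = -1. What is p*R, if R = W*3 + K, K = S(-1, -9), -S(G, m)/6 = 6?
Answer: 8780193591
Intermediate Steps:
S(G, m) = -36 (S(G, m) = -6*6 = -36)
p = -225133169 (p = 27901*(-8069) = -225133169)
K = -36
R = -39 (R = -1*3 - 36 = -3 - 36 = -39)
p*R = -225133169*(-39) = 8780193591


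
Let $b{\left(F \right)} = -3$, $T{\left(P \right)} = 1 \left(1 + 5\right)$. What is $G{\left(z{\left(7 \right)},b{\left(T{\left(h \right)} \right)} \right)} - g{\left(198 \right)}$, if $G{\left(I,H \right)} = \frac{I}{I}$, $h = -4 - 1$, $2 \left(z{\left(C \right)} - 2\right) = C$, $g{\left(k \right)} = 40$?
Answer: $-39$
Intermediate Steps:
$z{\left(C \right)} = 2 + \frac{C}{2}$
$h = -5$ ($h = -4 - 1 = -5$)
$T{\left(P \right)} = 6$ ($T{\left(P \right)} = 1 \cdot 6 = 6$)
$G{\left(I,H \right)} = 1$
$G{\left(z{\left(7 \right)},b{\left(T{\left(h \right)} \right)} \right)} - g{\left(198 \right)} = 1 - 40 = -39$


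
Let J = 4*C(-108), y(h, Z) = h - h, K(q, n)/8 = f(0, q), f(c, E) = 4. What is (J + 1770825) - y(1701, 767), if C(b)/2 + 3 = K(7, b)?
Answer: 1771057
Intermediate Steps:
K(q, n) = 32 (K(q, n) = 8*4 = 32)
C(b) = 58 (C(b) = -6 + 2*32 = -6 + 64 = 58)
y(h, Z) = 0
J = 232 (J = 4*58 = 232)
(J + 1770825) - y(1701, 767) = (232 + 1770825) - 1*0 = 1771057 + 0 = 1771057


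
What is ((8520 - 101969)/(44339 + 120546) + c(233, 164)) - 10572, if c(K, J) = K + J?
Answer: -1677798324/164885 ≈ -10176.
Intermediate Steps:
c(K, J) = J + K
((8520 - 101969)/(44339 + 120546) + c(233, 164)) - 10572 = ((8520 - 101969)/(44339 + 120546) + (164 + 233)) - 10572 = (-93449/164885 + 397) - 10572 = 65365896/164885 - 10572 = -1677798324/164885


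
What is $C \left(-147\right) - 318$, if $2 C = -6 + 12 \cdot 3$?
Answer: $-2523$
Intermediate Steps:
$C = 15$ ($C = \frac{-6 + 12 \cdot 3}{2} = \frac{-6 + 36}{2} = \frac{1}{2} \cdot 30 = 15$)
$C \left(-147\right) - 318 = 15 \left(-147\right) - 318 = -2205 - 318 = -2523$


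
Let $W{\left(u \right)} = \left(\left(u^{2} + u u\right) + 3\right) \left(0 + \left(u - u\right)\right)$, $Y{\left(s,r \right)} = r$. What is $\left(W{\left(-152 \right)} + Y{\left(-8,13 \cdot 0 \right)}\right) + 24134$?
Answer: $24134$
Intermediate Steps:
$W{\left(u \right)} = 0$ ($W{\left(u \right)} = \left(\left(u^{2} + u^{2}\right) + 3\right) \left(0 + 0\right) = \left(2 u^{2} + 3\right) 0 = \left(3 + 2 u^{2}\right) 0 = 0$)
$\left(W{\left(-152 \right)} + Y{\left(-8,13 \cdot 0 \right)}\right) + 24134 = \left(0 + 13 \cdot 0\right) + 24134 = \left(0 + 0\right) + 24134 = 0 + 24134 = 24134$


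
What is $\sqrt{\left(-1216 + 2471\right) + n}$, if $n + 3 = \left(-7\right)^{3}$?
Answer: $3 \sqrt{101} \approx 30.15$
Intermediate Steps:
$n = -346$ ($n = -3 + \left(-7\right)^{3} = -3 - 343 = -346$)
$\sqrt{\left(-1216 + 2471\right) + n} = \sqrt{\left(-1216 + 2471\right) - 346} = \sqrt{1255 - 346} = \sqrt{909} = 3 \sqrt{101}$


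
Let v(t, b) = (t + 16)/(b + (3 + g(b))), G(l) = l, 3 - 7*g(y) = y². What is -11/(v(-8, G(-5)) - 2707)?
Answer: 99/24377 ≈ 0.0040612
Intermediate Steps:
g(y) = 3/7 - y²/7
v(t, b) = (16 + t)/(24/7 + b - b²/7) (v(t, b) = (t + 16)/(b + (3 + (3/7 - b²/7))) = (16 + t)/(b + (24/7 - b²/7)) = (16 + t)/(24/7 + b - b²/7))
-11/(v(-8, G(-5)) - 2707) = -11/(7*(16 - 8)/(24 - 1*(-5)² + 7*(-5)) - 2707) = -11/(7*8/(24 - 1*25 - 35) - 2707) = -11/(7*8/(24 - 25 - 35) - 2707) = -11/(7*8/(-36) - 2707) = -11/(7*(-1/36)*8 - 2707) = -11/(-14/9 - 2707) = -11/(-24377/9) = -9/24377*(-11) = 99/24377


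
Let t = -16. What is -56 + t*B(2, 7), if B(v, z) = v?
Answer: -88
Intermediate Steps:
-56 + t*B(2, 7) = -56 - 16*2 = -56 - 32 = -88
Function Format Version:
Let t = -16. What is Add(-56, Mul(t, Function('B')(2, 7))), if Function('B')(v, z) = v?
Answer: -88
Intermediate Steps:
Add(-56, Mul(t, Function('B')(2, 7))) = Add(-56, Mul(-16, 2)) = Add(-56, -32) = -88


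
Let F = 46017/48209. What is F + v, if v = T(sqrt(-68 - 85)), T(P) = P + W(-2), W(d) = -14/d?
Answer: 383480/48209 + 3*I*sqrt(17) ≈ 7.9545 + 12.369*I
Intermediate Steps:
T(P) = 7 + P (T(P) = P - 14/(-2) = P - 14*(-1/2) = P + 7 = 7 + P)
v = 7 + 3*I*sqrt(17) (v = 7 + sqrt(-68 - 85) = 7 + sqrt(-153) = 7 + 3*I*sqrt(17) ≈ 7.0 + 12.369*I)
F = 46017/48209 (F = 46017*(1/48209) = 46017/48209 ≈ 0.95453)
F + v = 46017/48209 + (7 + 3*I*sqrt(17)) = 383480/48209 + 3*I*sqrt(17)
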